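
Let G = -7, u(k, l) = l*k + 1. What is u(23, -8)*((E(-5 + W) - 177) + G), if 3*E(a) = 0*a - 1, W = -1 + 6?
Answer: 33733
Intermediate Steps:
W = 5
u(k, l) = 1 + k*l (u(k, l) = k*l + 1 = 1 + k*l)
E(a) = -⅓ (E(a) = (0*a - 1)/3 = (0 - 1)/3 = (⅓)*(-1) = -⅓)
u(23, -8)*((E(-5 + W) - 177) + G) = (1 + 23*(-8))*((-⅓ - 177) - 7) = (1 - 184)*(-532/3 - 7) = -183*(-553/3) = 33733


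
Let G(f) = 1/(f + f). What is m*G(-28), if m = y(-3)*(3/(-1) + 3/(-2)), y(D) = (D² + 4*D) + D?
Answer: -27/56 ≈ -0.48214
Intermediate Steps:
G(f) = 1/(2*f)
y(D) = D² + 5*D
m = 27 (m = (-3*(5 - 3))*(3/(-1) + 3/(-2)) = (-3*2)*(3*(-1) + 3*(-½)) = -6*(-3 - 3/2) = -6*(-9/2) = 27)
m*G(-28) = 27*((½)/(-28)) = 27*((½)*(-1/28)) = 27*(-1/56) = -27/56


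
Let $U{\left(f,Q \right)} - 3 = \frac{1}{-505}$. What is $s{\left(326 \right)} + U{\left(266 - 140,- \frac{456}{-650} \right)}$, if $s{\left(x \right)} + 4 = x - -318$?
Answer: $\frac{324714}{505} \approx 643.0$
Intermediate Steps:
$U{\left(f,Q \right)} = \frac{1514}{505}$ ($U{\left(f,Q \right)} = 3 + \frac{1}{-505} = 3 - \frac{1}{505} = \frac{1514}{505}$)
$s{\left(x \right)} = 314 + x$ ($s{\left(x \right)} = -4 + \left(x - -318\right) = -4 + \left(x + 318\right) = -4 + \left(318 + x\right) = 314 + x$)
$s{\left(326 \right)} + U{\left(266 - 140,- \frac{456}{-650} \right)} = \left(314 + 326\right) + \frac{1514}{505} = 640 + \frac{1514}{505} = \frac{324714}{505}$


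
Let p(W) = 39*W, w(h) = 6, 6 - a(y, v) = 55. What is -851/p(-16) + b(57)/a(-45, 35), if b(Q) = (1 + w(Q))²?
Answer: 227/624 ≈ 0.36378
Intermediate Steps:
a(y, v) = -49 (a(y, v) = 6 - 1*55 = 6 - 55 = -49)
b(Q) = 49 (b(Q) = (1 + 6)² = 7² = 49)
-851/p(-16) + b(57)/a(-45, 35) = -851/(39*(-16)) + 49/(-49) = -851/(-624) + 49*(-1/49) = -851*(-1/624) - 1 = 851/624 - 1 = 227/624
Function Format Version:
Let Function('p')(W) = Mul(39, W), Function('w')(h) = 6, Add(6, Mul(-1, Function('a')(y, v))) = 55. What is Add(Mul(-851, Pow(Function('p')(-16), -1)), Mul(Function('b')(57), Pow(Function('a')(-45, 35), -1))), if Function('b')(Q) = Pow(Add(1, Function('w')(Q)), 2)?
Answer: Rational(227, 624) ≈ 0.36378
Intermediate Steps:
Function('a')(y, v) = -49 (Function('a')(y, v) = Add(6, Mul(-1, 55)) = Add(6, -55) = -49)
Function('b')(Q) = 49 (Function('b')(Q) = Pow(Add(1, 6), 2) = Pow(7, 2) = 49)
Add(Mul(-851, Pow(Function('p')(-16), -1)), Mul(Function('b')(57), Pow(Function('a')(-45, 35), -1))) = Add(Mul(-851, Pow(Mul(39, -16), -1)), Mul(49, Pow(-49, -1))) = Add(Mul(-851, Pow(-624, -1)), Mul(49, Rational(-1, 49))) = Add(Mul(-851, Rational(-1, 624)), -1) = Add(Rational(851, 624), -1) = Rational(227, 624)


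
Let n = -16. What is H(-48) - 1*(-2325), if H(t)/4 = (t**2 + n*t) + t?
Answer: 14421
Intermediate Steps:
H(t) = -60*t + 4*t**2 (H(t) = 4*((t**2 - 16*t) + t) = 4*(t**2 - 15*t) = -60*t + 4*t**2)
H(-48) - 1*(-2325) = 4*(-48)*(-15 - 48) - 1*(-2325) = 4*(-48)*(-63) + 2325 = 12096 + 2325 = 14421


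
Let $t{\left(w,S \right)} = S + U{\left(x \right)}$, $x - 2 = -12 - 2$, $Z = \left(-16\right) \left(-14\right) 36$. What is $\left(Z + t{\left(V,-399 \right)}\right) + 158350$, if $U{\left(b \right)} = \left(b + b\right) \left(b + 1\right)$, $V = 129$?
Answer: $166279$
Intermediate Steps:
$Z = 8064$ ($Z = 224 \cdot 36 = 8064$)
$x = -12$ ($x = 2 - 14 = -12$)
$U{\left(b \right)} = 2 b \left(1 + b\right)$
$t{\left(w,S \right)} = 264 + S$ ($t{\left(w,S \right)} = S + 2 \left(-12\right) \left(1 - 12\right) = S + 2 \left(-12\right) \left(-11\right) = S + 264 = 264 + S$)
$\left(Z + t{\left(V,-399 \right)}\right) + 158350 = \left(8064 + \left(264 - 399\right)\right) + 158350 = \left(8064 - 135\right) + 158350 = 7929 + 158350 = 166279$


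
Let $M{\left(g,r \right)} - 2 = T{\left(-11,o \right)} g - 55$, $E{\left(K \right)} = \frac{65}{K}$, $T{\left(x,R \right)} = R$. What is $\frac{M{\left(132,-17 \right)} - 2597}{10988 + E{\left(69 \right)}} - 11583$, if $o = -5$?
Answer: $- \frac{8782887561}{758237} \approx -11583.0$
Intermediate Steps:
$M{\left(g,r \right)} = -53 - 5 g$ ($M{\left(g,r \right)} = 2 - \left(55 + 5 g\right) = -53 - 5 g$)
$\frac{M{\left(132,-17 \right)} - 2597}{10988 + E{\left(69 \right)}} - 11583 = \frac{\left(-53 - 660\right) - 2597}{10988 + \frac{65}{69}} - 11583 = \frac{\left(-53 - 660\right) - 2597}{10988 + 65 \cdot \frac{1}{69}} - 11583 = \frac{-713 - 2597}{10988 + \frac{65}{69}} - 11583 = - \frac{3310}{\frac{758237}{69}} - 11583 = \left(-3310\right) \frac{69}{758237} - 11583 = - \frac{228390}{758237} - 11583 = - \frac{8782887561}{758237}$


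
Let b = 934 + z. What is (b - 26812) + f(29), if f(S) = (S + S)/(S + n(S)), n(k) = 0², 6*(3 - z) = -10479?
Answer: -48253/2 ≈ -24127.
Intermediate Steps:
z = 3499/2 (z = 3 - ⅙*(-10479) = 3 + 3493/2 = 3499/2 ≈ 1749.5)
n(k) = 0
b = 5367/2 (b = 934 + 3499/2 = 5367/2 ≈ 2683.5)
f(S) = 2 (f(S) = (S + S)/(S + 0) = (2*S)/S = 2)
(b - 26812) + f(29) = (5367/2 - 26812) + 2 = -48257/2 + 2 = -48253/2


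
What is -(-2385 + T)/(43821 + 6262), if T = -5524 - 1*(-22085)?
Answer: -14176/50083 ≈ -0.28305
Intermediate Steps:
T = 16561 (T = -5524 + 22085 = 16561)
-(-2385 + T)/(43821 + 6262) = -(-2385 + 16561)/(43821 + 6262) = -14176/50083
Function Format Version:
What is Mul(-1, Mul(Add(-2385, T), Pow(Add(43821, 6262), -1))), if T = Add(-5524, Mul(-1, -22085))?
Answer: Rational(-14176, 50083) ≈ -0.28305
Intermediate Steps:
T = 16561 (T = Add(-5524, 22085) = 16561)
Mul(-1, Mul(Add(-2385, T), Pow(Add(43821, 6262), -1))) = Mul(-1, Mul(Add(-2385, 16561), Pow(Add(43821, 6262), -1))) = Mul(-1, Mul(14176, Pow(50083, -1))) = Mul(-1, Mul(14176, Rational(1, 50083))) = Mul(-1, Rational(14176, 50083)) = Rational(-14176, 50083)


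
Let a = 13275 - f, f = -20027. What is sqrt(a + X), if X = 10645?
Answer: 3*sqrt(4883) ≈ 209.64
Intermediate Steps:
a = 33302 (a = 13275 - 1*(-20027) = 13275 + 20027 = 33302)
sqrt(a + X) = sqrt(33302 + 10645) = sqrt(43947) = 3*sqrt(4883)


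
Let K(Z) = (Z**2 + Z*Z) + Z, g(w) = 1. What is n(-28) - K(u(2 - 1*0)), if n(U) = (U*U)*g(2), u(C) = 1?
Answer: 781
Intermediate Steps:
K(Z) = Z + 2*Z**2 (K(Z) = (Z**2 + Z**2) + Z = 2*Z**2 + Z = Z + 2*Z**2)
n(U) = U**2 (n(U) = (U*U)*1 = U**2*1 = U**2)
n(-28) - K(u(2 - 1*0)) = (-28)**2 - (1 + 2*1) = 784 - (1 + 2) = 784 - 3 = 781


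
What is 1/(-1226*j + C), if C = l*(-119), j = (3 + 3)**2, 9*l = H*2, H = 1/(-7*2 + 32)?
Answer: -81/3575135 ≈ -2.2656e-5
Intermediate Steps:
H = 1/18 (H = 1/(-14 + 32) = 1/18 ≈ 0.055556)
l = 1/81 (l = ((1/18)*2)/9 = (1/9)*(1/9) = 1/81 ≈ 0.012346)
j = 36 (j = 6**2 = 36)
C = -119/81 (C = (1/81)*(-119) = -119/81 ≈ -1.4691)
1/(-1226*j + C) = 1/(-1226*36 - 119/81) = 1/(-44136 - 119/81) = 1/(-3575135/81) = -81/3575135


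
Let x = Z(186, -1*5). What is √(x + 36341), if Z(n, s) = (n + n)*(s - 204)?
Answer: I*√41407 ≈ 203.49*I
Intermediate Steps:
Z(n, s) = 2*n*(-204 + s) (Z(n, s) = (2*n)*(-204 + s) = 2*n*(-204 + s))
x = -77748 (x = 2*186*(-204 - 1*5) = 2*186*(-204 - 5) = 2*186*(-209) = -77748)
√(x + 36341) = √(-77748 + 36341) = √(-41407) = I*√41407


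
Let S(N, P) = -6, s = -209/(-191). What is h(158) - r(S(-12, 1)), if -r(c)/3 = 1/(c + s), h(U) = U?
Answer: 147473/937 ≈ 157.39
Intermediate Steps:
s = 209/191 (s = -209*(-1/191) = 209/191 ≈ 1.0942)
r(c) = -3/(209/191 + c) (r(c) = -3/(c + 209/191) = -3/(209/191 + c))
h(158) - r(S(-12, 1)) = 158 - (-573)/(209 + 191*(-6)) = 158 - (-573)/(209 - 1146) = 158 - (-573)/(-937) = 158 - (-573)*(-1)/937 = 158 - 1*573/937 = 158 - 573/937 = 147473/937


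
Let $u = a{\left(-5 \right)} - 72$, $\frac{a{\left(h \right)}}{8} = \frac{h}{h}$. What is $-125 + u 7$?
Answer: $-573$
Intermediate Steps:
$a{\left(h \right)} = 8$ ($a{\left(h \right)} = 8 \frac{h}{h} = 8 \cdot 1 = 8$)
$u = -64$ ($u = 8 - 72 = -64$)
$-125 + u 7 = -125 - 448 = -573$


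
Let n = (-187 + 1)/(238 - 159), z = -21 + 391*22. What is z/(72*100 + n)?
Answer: 677899/568614 ≈ 1.1922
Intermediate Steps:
z = 8581 (z = -21 + 8602 = 8581)
n = -186/79 ≈ -2.3544
z/(72*100 + n) = 8581/(72*100 - 186/79) = 8581/(7200 - 186/79) = 8581/(568614/79) = 8581*(79/568614) = 677899/568614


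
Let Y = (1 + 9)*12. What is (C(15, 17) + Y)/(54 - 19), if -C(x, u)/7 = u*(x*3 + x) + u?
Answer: -7139/35 ≈ -203.97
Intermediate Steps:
Y = 120 (Y = 10*12 = 120)
C(x, u) = -7*u - 28*u*x (C(x, u) = -7*(u*(x*3 + x) + u) = -7*(u*(3*x + x) + u) = -7*(u*(4*x) + u) = -7*(4*u*x + u) = -7*(u + 4*u*x) = -7*u - 28*u*x)
(C(15, 17) + Y)/(54 - 19) = (-7*17*(1 + 4*15) + 120)/(54 - 19) = (-7*17*(1 + 60) + 120)/35 = (-7*17*61 + 120)*(1/35) = (-7259 + 120)*(1/35) = -7139*1/35 = -7139/35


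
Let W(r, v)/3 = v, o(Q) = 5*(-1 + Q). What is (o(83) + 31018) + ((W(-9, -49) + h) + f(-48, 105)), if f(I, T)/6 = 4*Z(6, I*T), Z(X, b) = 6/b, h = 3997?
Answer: 1234729/35 ≈ 35278.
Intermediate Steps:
o(Q) = -5 + 5*Q
f(I, T) = 144/(I*T) (f(I, T) = 6*(4*(6/((I*T)))) = 6*(4*(6*(1/(I*T)))) = 6*(4*(6/(I*T))) = 6*(24/(I*T)) = 144/(I*T))
W(r, v) = 3*v
(o(83) + 31018) + ((W(-9, -49) + h) + f(-48, 105)) = ((-5 + 5*83) + 31018) + ((3*(-49) + 3997) + 144/(-48*105)) = ((-5 + 415) + 31018) + ((-147 + 3997) + 144*(-1/48)*(1/105)) = (410 + 31018) + (3850 - 1/35) = 31428 + 134749/35 = 1234729/35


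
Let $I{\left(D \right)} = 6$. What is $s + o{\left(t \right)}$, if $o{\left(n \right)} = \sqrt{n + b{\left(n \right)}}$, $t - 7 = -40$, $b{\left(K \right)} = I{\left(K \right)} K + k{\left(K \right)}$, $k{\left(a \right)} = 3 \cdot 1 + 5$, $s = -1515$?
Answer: $-1515 + i \sqrt{223} \approx -1515.0 + 14.933 i$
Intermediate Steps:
$k{\left(a \right)} = 8$ ($k{\left(a \right)} = 3 + 5 = 8$)
$b{\left(K \right)} = 8 + 6 K$ ($b{\left(K \right)} = 6 K + 8 = 8 + 6 K$)
$t = -33$ ($t = 7 - 40 = -33$)
$o{\left(n \right)} = \sqrt{8 + 7 n}$ ($o{\left(n \right)} = \sqrt{n + \left(8 + 6 n\right)} = \sqrt{8 + 7 n}$)
$s + o{\left(t \right)} = -1515 + \sqrt{8 + 7 \left(-33\right)} = -1515 + \sqrt{8 - 231} = -1515 + \sqrt{-223} = -1515 + i \sqrt{223}$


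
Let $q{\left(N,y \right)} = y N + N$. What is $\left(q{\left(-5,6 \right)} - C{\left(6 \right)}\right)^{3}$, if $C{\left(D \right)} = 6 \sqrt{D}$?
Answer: $-65555 - 23346 \sqrt{6} \approx -1.2274 \cdot 10^{5}$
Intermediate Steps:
$q{\left(N,y \right)} = N + N y$ ($q{\left(N,y \right)} = N y + N = N + N y$)
$\left(q{\left(-5,6 \right)} - C{\left(6 \right)}\right)^{3} = \left(- 5 \left(1 + 6\right) - 6 \sqrt{6}\right)^{3} = \left(\left(-5\right) 7 - 6 \sqrt{6}\right)^{3} = \left(-35 - 6 \sqrt{6}\right)^{3}$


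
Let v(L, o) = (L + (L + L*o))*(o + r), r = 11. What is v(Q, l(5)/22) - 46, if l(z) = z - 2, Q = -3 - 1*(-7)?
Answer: 5949/121 ≈ 49.165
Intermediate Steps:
Q = 4 (Q = -3 + 7 = 4)
l(z) = -2 + z
v(L, o) = (11 + o)*(2*L + L*o) (v(L, o) = (L + (L + L*o))*(o + 11) = (2*L + L*o)*(11 + o) = (11 + o)*(2*L + L*o))
v(Q, l(5)/22) - 46 = 4*(22 + ((-2 + 5)/22)**2 + 13*((-2 + 5)/22)) - 46 = 4*(22 + (3*(1/22))**2 + 13*(3*(1/22))) - 46 = 4*(22 + (3/22)**2 + 13*(3/22)) - 46 = 4*(22 + 9/484 + 39/22) - 46 = 4*(11515/484) - 46 = 11515/121 - 46 = 5949/121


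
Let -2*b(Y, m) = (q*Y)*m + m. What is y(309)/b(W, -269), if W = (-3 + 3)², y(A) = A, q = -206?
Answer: 618/269 ≈ 2.2974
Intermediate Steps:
W = 0 (W = 0² = 0)
b(Y, m) = -m/2 + 103*Y*m (b(Y, m) = -((-206*Y)*m + m)/2 = -(-206*Y*m + m)/2 = -(m - 206*Y*m)/2 = -m/2 + 103*Y*m)
y(309)/b(W, -269) = 309/(((½)*(-269)*(-1 + 206*0))) = 309/(((½)*(-269)*(-1 + 0))) = 309/(((½)*(-269)*(-1))) = 309/(269/2) = 309*(2/269) = 618/269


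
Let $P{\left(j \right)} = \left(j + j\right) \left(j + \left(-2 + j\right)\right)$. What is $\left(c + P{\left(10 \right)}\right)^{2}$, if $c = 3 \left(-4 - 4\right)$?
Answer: $112896$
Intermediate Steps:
$c = -24$ ($c = 3 \left(-8\right) = -24$)
$P{\left(j \right)} = 2 j \left(-2 + 2 j\right)$
$\left(c + P{\left(10 \right)}\right)^{2} = \left(-24 + 4 \cdot 10 \left(-1 + 10\right)\right)^{2} = \left(-24 + 4 \cdot 10 \cdot 9\right)^{2} = \left(-24 + 360\right)^{2} = 336^{2} = 112896$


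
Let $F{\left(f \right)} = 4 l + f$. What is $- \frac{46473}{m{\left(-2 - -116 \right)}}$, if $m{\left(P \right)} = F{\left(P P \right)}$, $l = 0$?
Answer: $- \frac{15491}{4332} \approx -3.5759$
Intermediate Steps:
$F{\left(f \right)} = f$ ($F{\left(f \right)} = 4 \cdot 0 + f = 0 + f = f$)
$m{\left(P \right)} = P^{2}$ ($m{\left(P \right)} = P P = P^{2}$)
$- \frac{46473}{m{\left(-2 - -116 \right)}} = - \frac{46473}{\left(-2 - -116\right)^{2}} = - \frac{46473}{\left(-2 + 116\right)^{2}} = - \frac{46473}{114^{2}} = - \frac{46473}{12996} = \left(-46473\right) \frac{1}{12996} = - \frac{15491}{4332}$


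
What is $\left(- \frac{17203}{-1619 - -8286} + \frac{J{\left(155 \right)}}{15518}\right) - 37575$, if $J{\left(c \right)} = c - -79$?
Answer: $- \frac{1943859379513}{51729253} \approx -37578.0$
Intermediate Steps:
$J{\left(c \right)} = 79 + c$ ($J{\left(c \right)} = c + 79 = 79 + c$)
$\left(- \frac{17203}{-1619 - -8286} + \frac{J{\left(155 \right)}}{15518}\right) - 37575 = \left(- \frac{17203}{-1619 - -8286} + \frac{79 + 155}{15518}\right) - 37575 = \left(- \frac{17203}{-1619 + 8286} + 234 \cdot \frac{1}{15518}\right) - 37575 = \left(- \frac{17203}{6667} + \frac{117}{7759}\right) - 37575 = - \frac{132698038}{51729253} - 37575 = - \frac{1943859379513}{51729253}$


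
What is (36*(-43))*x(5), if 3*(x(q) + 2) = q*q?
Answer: -9804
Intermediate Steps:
x(q) = -2 + q²/3 (x(q) = -2 + (q*q)/3 = -2 + q²/3)
(36*(-43))*x(5) = (36*(-43))*(-2 + (⅓)*5²) = -1548*(-2 + (⅓)*25) = -1548*(-2 + 25/3) = -1548*19/3 = -9804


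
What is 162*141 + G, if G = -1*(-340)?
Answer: 23182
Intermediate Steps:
G = 340
162*141 + G = 162*141 + 340 = 22842 + 340 = 23182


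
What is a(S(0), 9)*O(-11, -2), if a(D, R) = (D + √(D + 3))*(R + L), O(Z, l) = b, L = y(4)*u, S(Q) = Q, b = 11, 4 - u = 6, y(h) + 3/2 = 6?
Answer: 0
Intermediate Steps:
y(h) = 9/2 (y(h) = -3/2 + 6 = 9/2)
u = -2 (u = 4 - 1*6 = 4 - 6 = -2)
L = -9 (L = (9/2)*(-2) = -9)
O(Z, l) = 11
a(D, R) = (-9 + R)*(D + √(3 + D)) (a(D, R) = (D + √(D + 3))*(R - 9) = (D + √(3 + D))*(-9 + R) = (-9 + R)*(D + √(3 + D)))
a(S(0), 9)*O(-11, -2) = (-9*0 - 9*√(3 + 0) + 0*9 + 9*√(3 + 0))*11 = (0 - 9*√3 + 0 + 9*√3)*11 = 0*11 = 0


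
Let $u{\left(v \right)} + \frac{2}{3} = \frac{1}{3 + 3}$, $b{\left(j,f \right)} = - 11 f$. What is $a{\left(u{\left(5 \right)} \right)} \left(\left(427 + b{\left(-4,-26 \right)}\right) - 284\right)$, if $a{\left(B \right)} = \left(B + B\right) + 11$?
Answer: $4290$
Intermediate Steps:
$u{\left(v \right)} = - \frac{1}{2}$ ($u{\left(v \right)} = - \frac{2}{3} + \frac{1}{3 + 3} = - \frac{2}{3} + \frac{1}{6} = - \frac{1}{2}$)
$a{\left(B \right)} = 11 + 2 B$ ($a{\left(B \right)} = 2 B + 11 = 11 + 2 B$)
$a{\left(u{\left(5 \right)} \right)} \left(\left(427 + b{\left(-4,-26 \right)}\right) - 284\right) = \left(11 + 2 \left(- \frac{1}{2}\right)\right) \left(\left(427 - -286\right) - 284\right) = \left(11 - 1\right) \left(\left(427 + 286\right) - 284\right) = 10 \left(713 - 284\right) = 10 \cdot 429 = 4290$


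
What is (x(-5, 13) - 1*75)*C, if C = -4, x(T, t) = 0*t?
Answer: 300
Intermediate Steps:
x(T, t) = 0
(x(-5, 13) - 1*75)*C = (0 - 1*75)*(-4) = (0 - 75)*(-4) = -75*(-4) = 300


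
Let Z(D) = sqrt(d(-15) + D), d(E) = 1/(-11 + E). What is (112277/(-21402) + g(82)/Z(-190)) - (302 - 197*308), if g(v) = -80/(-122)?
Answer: 1292012071/21402 - 40*I*sqrt(1586)/33489 ≈ 60369.0 - 0.047567*I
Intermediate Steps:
g(v) = 40/61 (g(v) = -80*(-1/122) = 40/61)
Z(D) = sqrt(-1/26 + D) (Z(D) = sqrt(1/(-11 - 15) + D) = sqrt(1/(-26) + D) = sqrt(-1/26 + D))
(112277/(-21402) + g(82)/Z(-190)) - (302 - 197*308) = (112277/(-21402) + 40/(61*((sqrt(-26 + 676*(-190))/26)))) - (302 - 197*308) = (112277*(-1/21402) + 40/(61*((sqrt(-26 - 128440)/26)))) - (302 - 60676) = (-112277/21402 + 40/(61*((sqrt(-128466)/26)))) - 1*(-60374) = (-112277/21402 + 40/(61*(((9*I*sqrt(1586))/26)))) + 60374 = (-112277/21402 + 40/(61*((9*I*sqrt(1586)/26)))) + 60374 = (-112277/21402 + 40*(-I*sqrt(1586)/549)/61) + 60374 = (-112277/21402 - 40*I*sqrt(1586)/33489) + 60374 = 1292012071/21402 - 40*I*sqrt(1586)/33489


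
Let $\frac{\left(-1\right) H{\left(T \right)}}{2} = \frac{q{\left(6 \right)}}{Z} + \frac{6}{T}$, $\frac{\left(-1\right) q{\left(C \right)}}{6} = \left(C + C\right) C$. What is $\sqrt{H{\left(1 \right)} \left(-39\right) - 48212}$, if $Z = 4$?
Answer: $2 i \sqrt{14042} \approx 237.0 i$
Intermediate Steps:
$q{\left(C \right)} = - 12 C^{2}$ ($q{\left(C \right)} = - 6 \left(C + C\right) C = - 6 \cdot 2 C C = - 6 \cdot 2 C^{2} = - 12 C^{2}$)
$H{\left(T \right)} = 216 - \frac{12}{T}$ ($H{\left(T \right)} = - 2 \left(\frac{\left(-12\right) 6^{2}}{4} + \frac{6}{T}\right) = - 2 \left(\left(-12\right) 36 \cdot \frac{1}{4} + \frac{6}{T}\right) = - 2 \left(\left(-432\right) \frac{1}{4} + \frac{6}{T}\right) = - 2 \left(-108 + \frac{6}{T}\right) = 216 - \frac{12}{T}$)
$\sqrt{H{\left(1 \right)} \left(-39\right) - 48212} = \sqrt{\left(216 - \frac{12}{1}\right) \left(-39\right) - 48212} = \sqrt{\left(216 - 12\right) \left(-39\right) - 48212} = \sqrt{204 \left(-39\right) - 48212} = \sqrt{-7956 - 48212} = \sqrt{-56168} = 2 i \sqrt{14042}$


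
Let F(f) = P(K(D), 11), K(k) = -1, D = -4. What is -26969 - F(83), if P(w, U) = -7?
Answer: -26962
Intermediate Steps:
F(f) = -7
-26969 - F(83) = -26969 - 1*(-7) = -26969 + 7 = -26962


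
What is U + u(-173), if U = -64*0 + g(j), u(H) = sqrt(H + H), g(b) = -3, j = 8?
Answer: -3 + I*sqrt(346) ≈ -3.0 + 18.601*I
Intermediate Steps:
u(H) = sqrt(2)*sqrt(H) (u(H) = sqrt(2*H) = sqrt(2)*sqrt(H))
U = -3 (U = -64*0 - 3 = 0 - 3 = -3)
U + u(-173) = -3 + sqrt(2)*sqrt(-173) = -3 + sqrt(2)*(I*sqrt(173)) = -3 + I*sqrt(346)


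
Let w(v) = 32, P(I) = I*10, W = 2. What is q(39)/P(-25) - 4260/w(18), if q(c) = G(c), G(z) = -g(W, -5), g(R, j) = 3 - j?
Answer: -133093/1000 ≈ -133.09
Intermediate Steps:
P(I) = 10*I
G(z) = -8 (G(z) = -(3 - 1*(-5)) = -(3 + 5) = -1*8 = -8)
q(c) = -8
q(39)/P(-25) - 4260/w(18) = -8/(10*(-25)) - 4260/32 = -8/(-250) - 4260*1/32 = -8*(-1/250) - 1065/8 = 4/125 - 1065/8 = -133093/1000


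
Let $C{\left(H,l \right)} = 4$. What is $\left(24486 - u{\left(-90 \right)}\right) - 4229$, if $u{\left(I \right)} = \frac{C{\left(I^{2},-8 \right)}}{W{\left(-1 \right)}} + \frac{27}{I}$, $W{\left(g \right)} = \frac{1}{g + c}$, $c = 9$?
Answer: $\frac{202253}{10} \approx 20225.0$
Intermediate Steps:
$W{\left(g \right)} = \frac{1}{9 + g}$ ($W{\left(g \right)} = \frac{1}{g + 9} = \frac{1}{9 + g}$)
$u{\left(I \right)} = 32 + \frac{27}{I}$ ($u{\left(I \right)} = \frac{4}{\frac{1}{9 - 1}} + \frac{27}{I} = \frac{4}{\frac{1}{8}} + \frac{27}{I} = 4 \frac{1}{\frac{1}{8}} + \frac{27}{I} = 4 \cdot 8 + \frac{27}{I} = 32 + \frac{27}{I}$)
$\left(24486 - u{\left(-90 \right)}\right) - 4229 = \left(24486 - \left(32 + \frac{27}{-90}\right)\right) - 4229 = \left(24486 - \left(32 + 27 \left(- \frac{1}{90}\right)\right)\right) - 4229 = \left(24486 - \left(32 - \frac{3}{10}\right)\right) - 4229 = \left(24486 - \frac{317}{10}\right) - 4229 = \frac{244543}{10} - 4229 = \frac{202253}{10}$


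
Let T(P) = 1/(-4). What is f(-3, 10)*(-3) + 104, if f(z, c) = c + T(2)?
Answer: 299/4 ≈ 74.750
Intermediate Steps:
T(P) = -¼
f(z, c) = -¼ + c (f(z, c) = c - ¼ = -¼ + c)
f(-3, 10)*(-3) + 104 = (-¼ + 10)*(-3) + 104 = (39/4)*(-3) + 104 = -117/4 + 104 = 299/4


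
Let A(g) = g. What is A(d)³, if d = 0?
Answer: 0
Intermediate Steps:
A(d)³ = 0³ = 0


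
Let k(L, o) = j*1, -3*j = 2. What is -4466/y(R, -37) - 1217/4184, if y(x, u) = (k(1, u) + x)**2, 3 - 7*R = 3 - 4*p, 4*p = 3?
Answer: -8240443529/104600 ≈ -78781.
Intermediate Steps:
j = -2/3 (j = -1/3*2 = -2/3 ≈ -0.66667)
p = 3/4 (p = (1/4)*3 = 3/4 ≈ 0.75000)
k(L, o) = -2/3 (k(L, o) = -2/3*1 = -2/3)
R = 3/7 (R = 3/7 - (3 - 4*3/4)/7 = 3/7 - (3 - 3)/7 = 3/7 - 1/7*0 = 3/7 + 0 = 3/7 ≈ 0.42857)
y(x, u) = (-2/3 + x)**2
-4466/y(R, -37) - 1217/4184 = -4466*9/(-2 + 3*(3/7))**2 - 1217/4184 = -4466*9/(-2 + 9/7)**2 - 1217*1/4184 = -4466/((-5/7)**2/9) - 1217/4184 = -4466/((1/9)*(25/49)) - 1217/4184 = -4466/25/441 - 1217/4184 = -4466*441/25 - 1217/4184 = -1969506/25 - 1217/4184 = -8240443529/104600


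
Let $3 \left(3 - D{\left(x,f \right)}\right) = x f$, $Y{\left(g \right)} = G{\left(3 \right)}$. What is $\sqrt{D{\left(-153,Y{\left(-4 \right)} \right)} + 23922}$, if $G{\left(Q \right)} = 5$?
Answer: $2 \sqrt{6045} \approx 155.5$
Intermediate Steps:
$Y{\left(g \right)} = 5$
$D{\left(x,f \right)} = 3 - \frac{f x}{3}$ ($D{\left(x,f \right)} = 3 - \frac{x f}{3} = 3 - \frac{f x}{3}$)
$\sqrt{D{\left(-153,Y{\left(-4 \right)} \right)} + 23922} = \sqrt{\left(3 - \frac{5}{3} \left(-153\right)\right) + 23922} = \sqrt{\left(3 + 255\right) + 23922} = \sqrt{258 + 23922} = \sqrt{24180} = 2 \sqrt{6045}$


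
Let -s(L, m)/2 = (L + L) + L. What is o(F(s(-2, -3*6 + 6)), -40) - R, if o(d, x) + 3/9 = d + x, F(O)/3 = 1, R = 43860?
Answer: -131692/3 ≈ -43897.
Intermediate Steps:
s(L, m) = -6*L (s(L, m) = -2*((L + L) + L) = -2*(2*L + L) = -6*L)
F(O) = 3 (F(O) = 3*1 = 3)
o(d, x) = -1/3 + d + x (o(d, x) = -1/3 + (d + x) = -1/3 + d + x)
o(F(s(-2, -3*6 + 6)), -40) - R = (-1/3 + 3 - 40) - 1*43860 = -112/3 - 43860 = -131692/3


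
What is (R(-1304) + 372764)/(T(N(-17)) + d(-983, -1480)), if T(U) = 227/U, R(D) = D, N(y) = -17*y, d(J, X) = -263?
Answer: -1789199/1263 ≈ -1416.6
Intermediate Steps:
(R(-1304) + 372764)/(T(N(-17)) + d(-983, -1480)) = (-1304 + 372764)/(227/((-17*(-17))) - 263) = 371460/(227/289 - 263) = 371460/(-75780/289) = 371460*(-289/75780) = -1789199/1263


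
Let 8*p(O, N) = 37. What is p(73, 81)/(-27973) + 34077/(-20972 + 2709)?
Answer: -7626563099/4086967192 ≈ -1.8661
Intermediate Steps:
p(O, N) = 37/8 (p(O, N) = (⅛)*37 = 37/8)
p(73, 81)/(-27973) + 34077/(-20972 + 2709) = (37/8)/(-27973) + 34077/(-20972 + 2709) = (37/8)*(-1/27973) + 34077/(-18263) = -37/223784 + 34077*(-1/18263) = -37/223784 - 34077/18263 = -7626563099/4086967192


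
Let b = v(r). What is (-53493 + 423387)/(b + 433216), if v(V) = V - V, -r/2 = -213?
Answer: 26421/30944 ≈ 0.85383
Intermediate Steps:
r = 426 (r = -2*(-213) = 426)
v(V) = 0
b = 0
(-53493 + 423387)/(b + 433216) = (-53493 + 423387)/(0 + 433216) = 369894/433216 = 369894*(1/433216) = 26421/30944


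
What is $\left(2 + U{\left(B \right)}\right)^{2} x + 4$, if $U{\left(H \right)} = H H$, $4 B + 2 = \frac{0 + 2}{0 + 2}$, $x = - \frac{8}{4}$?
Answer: $- \frac{577}{128} \approx -4.5078$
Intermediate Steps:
$x = -2$ ($x = \left(-8\right) \frac{1}{4} = -2$)
$B = - \frac{1}{4}$ ($B = - \frac{1}{2} + \frac{\left(0 + 2\right) \frac{1}{0 + 2}}{4} = - \frac{1}{2} + \frac{2 \cdot \frac{1}{2}}{4} = - \frac{1}{2} + \frac{1}{4} \cdot 1 = - \frac{1}{2} + \frac{1}{4} = - \frac{1}{4} \approx -0.25$)
$U{\left(H \right)} = H^{2}$
$\left(2 + U{\left(B \right)}\right)^{2} x + 4 = \left(2 + \left(- \frac{1}{4}\right)^{2}\right)^{2} \left(-2\right) + 4 = \left(2 + \frac{1}{16}\right)^{2} \left(-2\right) + 4 = \left(\frac{33}{16}\right)^{2} \left(-2\right) + 4 = \frac{1089}{256} \left(-2\right) + 4 = - \frac{1089}{128} + 4 = - \frac{577}{128}$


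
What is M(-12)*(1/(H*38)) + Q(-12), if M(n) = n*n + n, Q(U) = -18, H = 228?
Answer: -12985/722 ≈ -17.985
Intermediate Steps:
M(n) = n + n**2 (M(n) = n**2 + n = n + n**2)
M(-12)*(1/(H*38)) + Q(-12) = (-12*(1 - 12))*(1/(228*38)) - 18 = (-12*(-11))*((1/228)*(1/38)) - 18 = 132*(1/8664) - 18 = 11/722 - 18 = -12985/722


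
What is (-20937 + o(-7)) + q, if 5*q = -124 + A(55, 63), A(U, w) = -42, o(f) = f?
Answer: -104886/5 ≈ -20977.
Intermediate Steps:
q = -166/5 (q = (-124 - 42)/5 = (1/5)*(-166) = -166/5 ≈ -33.200)
(-20937 + o(-7)) + q = (-20937 - 7) - 166/5 = -20944 - 166/5 = -104886/5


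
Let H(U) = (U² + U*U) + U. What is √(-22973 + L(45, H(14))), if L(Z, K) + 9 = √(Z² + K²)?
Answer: √(-22982 + √166861) ≈ 150.24*I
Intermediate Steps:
H(U) = U + 2*U² (H(U) = (U² + U²) + U = 2*U² + U = U + 2*U²)
L(Z, K) = -9 + √(K² + Z²) (L(Z, K) = -9 + √(Z² + K²) = -9 + √(K² + Z²))
√(-22973 + L(45, H(14))) = √(-22973 + (-9 + √((14*(1 + 2*14))² + 45²))) = √(-22973 + (-9 + √((14*(1 + 28))² + 2025))) = √(-22973 + (-9 + √((14*29)² + 2025))) = √(-22973 + (-9 + √(406² + 2025))) = √(-22973 + (-9 + √(164836 + 2025))) = √(-22973 + (-9 + √166861)) = √(-22982 + √166861)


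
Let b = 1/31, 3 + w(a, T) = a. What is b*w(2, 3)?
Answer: -1/31 ≈ -0.032258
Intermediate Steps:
w(a, T) = -3 + a
b = 1/31 ≈ 0.032258
b*w(2, 3) = (-3 + 2)/31 = (1/31)*(-1) = -1/31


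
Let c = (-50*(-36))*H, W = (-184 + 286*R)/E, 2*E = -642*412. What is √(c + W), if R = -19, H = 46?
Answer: √362055429880734/66126 ≈ 287.75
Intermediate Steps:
E = -132252 (E = (-642*412)/2 = (½)*(-264504) = -132252)
W = 2809/66126 (W = (-184 + 286*(-19))/(-132252) = (-184 - 5434)*(-1/132252) = -5618*(-1/132252) = 2809/66126 ≈ 0.042480)
c = 82800 (c = -50*(-36)*46 = 1800*46 = 82800)
√(c + W) = √(82800 + 2809/66126) = √(5475235609/66126) = √362055429880734/66126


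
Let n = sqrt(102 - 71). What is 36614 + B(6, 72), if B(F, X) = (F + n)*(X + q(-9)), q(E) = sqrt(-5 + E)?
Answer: 37046 + 72*sqrt(31) + I*sqrt(434) + 6*I*sqrt(14) ≈ 37447.0 + 43.283*I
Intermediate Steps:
n = sqrt(31) ≈ 5.5678
B(F, X) = (F + sqrt(31))*(X + I*sqrt(14)) (B(F, X) = (F + sqrt(31))*(X + sqrt(-5 - 9)) = (F + sqrt(31))*(X + sqrt(-14)) = (F + sqrt(31))*(X + I*sqrt(14)))
36614 + B(6, 72) = 36614 + (I*sqrt(434) + 6*72 + 72*sqrt(31) + I*6*sqrt(14)) = 36614 + (I*sqrt(434) + 432 + 72*sqrt(31) + 6*I*sqrt(14)) = 36614 + (432 + 72*sqrt(31) + I*sqrt(434) + 6*I*sqrt(14)) = 37046 + 72*sqrt(31) + I*sqrt(434) + 6*I*sqrt(14)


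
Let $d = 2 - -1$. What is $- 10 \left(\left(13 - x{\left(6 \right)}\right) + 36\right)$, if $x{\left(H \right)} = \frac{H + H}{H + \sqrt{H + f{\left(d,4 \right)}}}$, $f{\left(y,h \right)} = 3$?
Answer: $- \frac{1430}{3} \approx -476.67$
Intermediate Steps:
$d = 3$ ($d = 2 + 1 = 3$)
$x{\left(H \right)} = \frac{2 H}{H + \sqrt{3 + H}}$ ($x{\left(H \right)} = \frac{H + H}{H + \sqrt{H + 3}} = \frac{2 H}{H + \sqrt{3 + H}}$)
$- 10 \left(\left(13 - x{\left(6 \right)}\right) + 36\right) = - 10 \left(\left(13 - 2 \cdot 6 \frac{1}{6 + \sqrt{3 + 6}}\right) + 36\right) = - 10 \left(\left(13 - 2 \cdot 6 \frac{1}{6 + \sqrt{9}}\right) + 36\right) = - 10 \left(\left(13 - 2 \cdot 6 \frac{1}{6 + 3}\right) + 36\right) = - 10 \left(\left(13 - 2 \cdot 6 \cdot \frac{1}{9}\right) + 36\right) = - 10 \left(\left(13 - \frac{4}{3}\right) + 36\right) = - 10 \left(\frac{35}{3} + 36\right) = \left(-10\right) \frac{143}{3} = - \frac{1430}{3}$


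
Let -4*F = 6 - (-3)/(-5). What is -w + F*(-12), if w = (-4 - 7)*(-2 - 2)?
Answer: -139/5 ≈ -27.800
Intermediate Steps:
w = 44 (w = -11*(-4) = 44)
F = -27/20 (F = -(6 - (-3)/(-5))/4 = -(6 - (-3)*(-1)/5)/4 = -(6 - 1*3/5)/4 = -(6 - 3/5)/4 = -1/4*27/5 = -27/20 ≈ -1.3500)
-w + F*(-12) = -1*44 - 27/20*(-12) = -44 + 81/5 = -139/5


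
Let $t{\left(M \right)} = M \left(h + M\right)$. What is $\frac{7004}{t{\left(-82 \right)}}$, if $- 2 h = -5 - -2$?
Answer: $\frac{7004}{6601} \approx 1.0611$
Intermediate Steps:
$h = \frac{3}{2}$ ($h = - \frac{-5 - -2}{2} = - \frac{-5 + 2}{2} = \left(- \frac{1}{2}\right) \left(-3\right) = \frac{3}{2} \approx 1.5$)
$t{\left(M \right)} = M \left(\frac{3}{2} + M\right)$
$\frac{7004}{t{\left(-82 \right)}} = \frac{7004}{\frac{1}{2} \left(-82\right) \left(3 + 2 \left(-82\right)\right)} = \frac{7004}{\frac{1}{2} \left(-82\right) \left(3 - 164\right)} = \frac{7004}{\frac{1}{2} \left(-82\right) \left(-161\right)} = \frac{7004}{6601}$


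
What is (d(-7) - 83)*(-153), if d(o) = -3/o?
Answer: 88434/7 ≈ 12633.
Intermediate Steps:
(d(-7) - 83)*(-153) = (-3/(-7) - 83)*(-153) = (-3*(-⅐) - 83)*(-153) = (3/7 - 83)*(-153) = -578/7*(-153) = 88434/7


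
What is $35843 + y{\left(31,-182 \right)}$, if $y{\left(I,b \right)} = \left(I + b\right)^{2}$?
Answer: $58644$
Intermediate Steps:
$35843 + y{\left(31,-182 \right)} = 35843 + \left(31 - 182\right)^{2} = 35843 + \left(-151\right)^{2} = 35843 + 22801 = 58644$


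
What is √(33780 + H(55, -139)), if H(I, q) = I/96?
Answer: √19457610/24 ≈ 183.79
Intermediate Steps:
H(I, q) = I/96 (H(I, q) = I*(1/96) = I/96)
√(33780 + H(55, -139)) = √(33780 + (1/96)*55) = √(33780 + 55/96) = √(3242935/96) = √19457610/24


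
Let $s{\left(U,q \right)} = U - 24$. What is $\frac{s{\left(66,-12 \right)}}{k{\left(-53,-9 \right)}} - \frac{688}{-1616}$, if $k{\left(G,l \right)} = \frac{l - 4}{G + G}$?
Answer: $\frac{450211}{1313} \approx 342.89$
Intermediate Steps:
$s{\left(U,q \right)} = -24 + U$ ($s{\left(U,q \right)} = U - 24 = -24 + U$)
$k{\left(G,l \right)} = \frac{-4 + l}{2 G}$
$\frac{s{\left(66,-12 \right)}}{k{\left(-53,-9 \right)}} - \frac{688}{-1616} = \frac{-24 + 66}{\frac{1}{2} \frac{1}{-53} \left(-4 - 9\right)} - \frac{688}{-1616} = \frac{42}{\frac{1}{2} \left(- \frac{1}{53}\right) \left(-13\right)} - - \frac{43}{101} = \frac{42}{\frac{13}{106}} + \frac{43}{101} = 42 \cdot \frac{106}{13} + \frac{43}{101} = \frac{4452}{13} + \frac{43}{101} = \frac{450211}{1313}$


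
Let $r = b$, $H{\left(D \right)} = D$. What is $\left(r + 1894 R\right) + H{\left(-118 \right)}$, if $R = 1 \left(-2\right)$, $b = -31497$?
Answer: $-35403$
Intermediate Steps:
$R = -2$
$r = -31497$
$\left(r + 1894 R\right) + H{\left(-118 \right)} = \left(-31497 + 1894 \left(-2\right)\right) - 118 = \left(-31497 - 3788\right) - 118 = -35285 - 118 = -35403$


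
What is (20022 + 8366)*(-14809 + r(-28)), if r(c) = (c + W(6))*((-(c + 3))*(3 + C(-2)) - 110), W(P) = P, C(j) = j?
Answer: -367312332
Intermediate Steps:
r(c) = (-113 - c)*(6 + c) (r(c) = (c + 6)*((-(c + 3))*(3 - 2) - 110) = (6 + c)*(-(3 + c)*1 - 110) = (6 + c)*((-3 - c)*1 - 110) = (6 + c)*((-3 - c) - 110) = (6 + c)*(-113 - c) = (-113 - c)*(6 + c))
(20022 + 8366)*(-14809 + r(-28)) = (20022 + 8366)*(-14809 + (-678 - 1*(-28)² - 119*(-28))) = 28388*(-14809 + (-678 - 1*784 + 3332)) = 28388*(-14809 + (-678 - 784 + 3332)) = 28388*(-14809 + 1870) = 28388*(-12939) = -367312332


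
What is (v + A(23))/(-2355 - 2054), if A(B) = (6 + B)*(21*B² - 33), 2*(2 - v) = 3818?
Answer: -319297/4409 ≈ -72.419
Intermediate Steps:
v = -1907 (v = 2 - ½*3818 = 2 - 1909 = -1907)
A(B) = (-33 + 21*B²)*(6 + B) (A(B) = (6 + B)*(-33 + 21*B²) = (-33 + 21*B²)*(6 + B))
(v + A(23))/(-2355 - 2054) = (-1907 + (-198 - 33*23 + 21*23³ + 126*23²))/(-2355 - 2054) = (-1907 + (-198 - 759 + 21*12167 + 126*529))/(-4409) = (-1907 + (-198 - 759 + 255507 + 66654))*(-1/4409) = (-1907 + 321204)*(-1/4409) = 319297*(-1/4409) = -319297/4409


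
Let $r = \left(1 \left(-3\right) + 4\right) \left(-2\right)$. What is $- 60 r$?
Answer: $120$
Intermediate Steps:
$r = -2$ ($r = \left(-3 + 4\right) \left(-2\right) = 1 \left(-2\right) = -2$)
$- 60 r = \left(-60\right) \left(-2\right) = 120$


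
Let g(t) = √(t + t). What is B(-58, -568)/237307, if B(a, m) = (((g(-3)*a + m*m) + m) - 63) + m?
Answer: 321425/237307 - 2*I*√6/8183 ≈ 1.3545 - 0.00059868*I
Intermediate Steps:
g(t) = √2*√t (g(t) = √(2*t) = √2*√t)
B(a, m) = -63 + m² + 2*m + I*a*√6 (B(a, m) = ((((√2*√(-3))*a + m*m) + m) - 63) + m = ((((√2*(I*√3))*a + m²) + m) - 63) + m = ((((I*√6)*a + m²) + m) - 63) + m = (((I*a*√6 + m²) + m) - 63) + m = (((m² + I*a*√6) + m) - 63) + m = ((m + m² + I*a*√6) - 63) + m = (-63 + m + m² + I*a*√6) + m = -63 + m² + 2*m + I*a*√6)
B(-58, -568)/237307 = (-63 + (-568)² + 2*(-568) + I*(-58)*√6)/237307 = (-63 + 322624 - 1136 - 58*I*√6)*(1/237307) = (321425 - 58*I*√6)*(1/237307) = 321425/237307 - 2*I*√6/8183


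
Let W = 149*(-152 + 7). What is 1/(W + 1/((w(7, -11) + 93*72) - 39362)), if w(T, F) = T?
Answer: -32659/705597696 ≈ -4.6286e-5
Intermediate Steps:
W = -21605 (W = 149*(-145) = -21605)
1/(W + 1/((w(7, -11) + 93*72) - 39362)) = 1/(-21605 + 1/((7 + 93*72) - 39362)) = 1/(-21605 + 1/((7 + 6696) - 39362)) = 1/(-21605 + 1/(6703 - 39362)) = 1/(-21605 + 1/(-32659)) = 1/(-21605 - 1/32659) = 1/(-705597696/32659) = -32659/705597696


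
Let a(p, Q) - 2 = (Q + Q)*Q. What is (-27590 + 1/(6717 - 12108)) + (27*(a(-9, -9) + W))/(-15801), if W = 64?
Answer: -783412480829/28394397 ≈ -27590.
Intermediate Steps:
a(p, Q) = 2 + 2*Q² (a(p, Q) = 2 + (Q + Q)*Q = 2 + (2*Q)*Q = 2 + 2*Q²)
(-27590 + 1/(6717 - 12108)) + (27*(a(-9, -9) + W))/(-15801) = (-27590 + 1/(6717 - 12108)) + (27*((2 + 2*(-9)²) + 64))/(-15801) = (-27590 + 1/(-5391)) + (27*((2 + 2*81) + 64))*(-1/15801) = (-27590 - 1/5391) + (27*((2 + 162) + 64))*(-1/15801) = -148737691/5391 + (27*(164 + 64))*(-1/15801) = -148737691/5391 + (27*228)*(-1/15801) = -148737691/5391 + 6156*(-1/15801) = -148737691/5391 - 2052/5267 = -783412480829/28394397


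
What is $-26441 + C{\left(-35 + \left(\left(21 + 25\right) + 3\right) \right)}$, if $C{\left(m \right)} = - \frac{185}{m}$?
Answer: $- \frac{370359}{14} \approx -26454.0$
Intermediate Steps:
$-26441 + C{\left(-35 + \left(\left(21 + 25\right) + 3\right) \right)} = -26441 - \frac{185}{-35 + \left(\left(21 + 25\right) + 3\right)} = -26441 - \frac{185}{-35 + \left(46 + 3\right)} = -26441 - \frac{185}{-35 + 49} = -26441 - \frac{185}{14} = - \frac{370359}{14}$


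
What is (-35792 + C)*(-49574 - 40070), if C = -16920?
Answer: 4725314528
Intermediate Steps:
(-35792 + C)*(-49574 - 40070) = (-35792 - 16920)*(-49574 - 40070) = -52712*(-89644) = 4725314528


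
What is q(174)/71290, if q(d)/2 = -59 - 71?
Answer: -26/7129 ≈ -0.0036471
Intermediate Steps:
q(d) = -260 (q(d) = 2*(-59 - 71) = 2*(-130) = -260)
q(174)/71290 = -260/71290 = -260*1/71290 = -26/7129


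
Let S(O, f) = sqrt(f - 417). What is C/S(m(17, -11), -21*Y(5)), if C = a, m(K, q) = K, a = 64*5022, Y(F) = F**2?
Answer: -53568*I*sqrt(942)/157 ≈ -10472.0*I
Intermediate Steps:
a = 321408
S(O, f) = sqrt(-417 + f)
C = 321408
C/S(m(17, -11), -21*Y(5)) = 321408/(sqrt(-417 - 21*5**2)) = 321408/(sqrt(-417 - 21*25)) = 321408/(sqrt(-417 - 525)) = 321408/(sqrt(-942)) = 321408/((I*sqrt(942))) = 321408*(-I*sqrt(942)/942) = -53568*I*sqrt(942)/157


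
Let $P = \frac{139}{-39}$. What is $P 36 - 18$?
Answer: $- \frac{1902}{13} \approx -146.31$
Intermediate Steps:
$P = - \frac{139}{39}$ ($P = 139 \left(- \frac{1}{39}\right) = - \frac{139}{39} \approx -3.5641$)
$P 36 - 18 = \left(- \frac{139}{39}\right) 36 - 18 = - \frac{1668}{13} - 18 = - \frac{1902}{13}$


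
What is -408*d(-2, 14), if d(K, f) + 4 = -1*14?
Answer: 7344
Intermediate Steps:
d(K, f) = -18 (d(K, f) = -4 - 1*14 = -4 - 14 = -18)
-408*d(-2, 14) = -408*(-18) = 7344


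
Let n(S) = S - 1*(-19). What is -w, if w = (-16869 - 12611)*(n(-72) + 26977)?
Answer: 793719520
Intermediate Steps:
n(S) = 19 + S (n(S) = S + 19 = 19 + S)
w = -793719520 (w = (-16869 - 12611)*((19 - 72) + 26977) = -29480*(-53 + 26977) = -29480*26924 = -793719520)
-w = -1*(-793719520) = 793719520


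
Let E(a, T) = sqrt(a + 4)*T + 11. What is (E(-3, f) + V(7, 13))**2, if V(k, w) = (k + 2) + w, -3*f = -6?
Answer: 1225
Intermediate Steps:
f = 2 (f = -1/3*(-6) = 2)
V(k, w) = 2 + k + w (V(k, w) = (2 + k) + w = 2 + k + w)
E(a, T) = 11 + T*sqrt(4 + a) (E(a, T) = sqrt(4 + a)*T + 11 = T*sqrt(4 + a) + 11 = 11 + T*sqrt(4 + a))
(E(-3, f) + V(7, 13))**2 = ((11 + 2*sqrt(4 - 3)) + (2 + 7 + 13))**2 = ((11 + 2*sqrt(1)) + 22)**2 = ((11 + 2*1) + 22)**2 = ((11 + 2) + 22)**2 = (13 + 22)**2 = 35**2 = 1225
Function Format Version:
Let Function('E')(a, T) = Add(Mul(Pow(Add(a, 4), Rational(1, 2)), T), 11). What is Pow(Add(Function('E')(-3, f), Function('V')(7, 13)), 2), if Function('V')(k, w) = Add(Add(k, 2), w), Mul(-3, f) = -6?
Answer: 1225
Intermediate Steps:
f = 2 (f = Mul(Rational(-1, 3), -6) = 2)
Function('V')(k, w) = Add(2, k, w) (Function('V')(k, w) = Add(Add(2, k), w) = Add(2, k, w))
Function('E')(a, T) = Add(11, Mul(T, Pow(Add(4, a), Rational(1, 2)))) (Function('E')(a, T) = Add(Mul(Pow(Add(4, a), Rational(1, 2)), T), 11) = Add(Mul(T, Pow(Add(4, a), Rational(1, 2))), 11) = Add(11, Mul(T, Pow(Add(4, a), Rational(1, 2)))))
Pow(Add(Function('E')(-3, f), Function('V')(7, 13)), 2) = Pow(Add(Add(11, Mul(2, Pow(Add(4, -3), Rational(1, 2)))), Add(2, 7, 13)), 2) = Pow(Add(Add(11, Mul(2, Pow(1, Rational(1, 2)))), 22), 2) = Pow(Add(Add(11, Mul(2, 1)), 22), 2) = Pow(Add(Add(11, 2), 22), 2) = Pow(Add(13, 22), 2) = Pow(35, 2) = 1225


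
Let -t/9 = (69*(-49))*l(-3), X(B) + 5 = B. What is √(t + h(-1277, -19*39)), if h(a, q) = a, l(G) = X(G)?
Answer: I*√244709 ≈ 494.68*I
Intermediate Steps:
X(B) = -5 + B
l(G) = -5 + G
t = -243432 (t = -9*69*(-49)*(-5 - 3) = -(-30429)*(-8) = -9*27048 = -243432)
√(t + h(-1277, -19*39)) = √(-243432 - 1277) = √(-244709) = I*√244709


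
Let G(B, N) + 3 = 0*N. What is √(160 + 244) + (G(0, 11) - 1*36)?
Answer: -39 + 2*√101 ≈ -18.900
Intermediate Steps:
G(B, N) = -3 (G(B, N) = -3 + 0*N = -3 + 0 = -3)
√(160 + 244) + (G(0, 11) - 1*36) = √(160 + 244) + (-3 - 1*36) = √404 + (-3 - 36) = 2*√101 - 39 = -39 + 2*√101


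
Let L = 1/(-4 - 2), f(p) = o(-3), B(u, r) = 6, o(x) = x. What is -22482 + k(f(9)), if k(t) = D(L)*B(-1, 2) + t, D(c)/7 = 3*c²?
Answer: -44963/2 ≈ -22482.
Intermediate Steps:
f(p) = -3
L = -⅙ (L = 1/(-6) = -⅙ ≈ -0.16667)
D(c) = 21*c² (D(c) = 7*(3*c²) = 21*c²)
k(t) = 7/2 + t (k(t) = (21*(-⅙)²)*6 + t = (21*(1/36))*6 + t = (7/12)*6 + t = 7/2 + t)
-22482 + k(f(9)) = -22482 + (7/2 - 3) = -22482 + ½ = -44963/2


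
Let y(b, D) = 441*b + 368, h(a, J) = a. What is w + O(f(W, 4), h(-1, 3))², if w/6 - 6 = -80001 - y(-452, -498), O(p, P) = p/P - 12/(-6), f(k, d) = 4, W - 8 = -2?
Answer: 713818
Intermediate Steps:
W = 6 (W = 8 - 2 = 6)
y(b, D) = 368 + 441*b
O(p, P) = 2 + p/P (O(p, P) = p/P - 12*(-⅙) = p/P + 2 = 2 + p/P)
w = 713814 (w = 36 + 6*(-80001 - (368 + 441*(-452))) = 36 + 6*(-80001 - (368 - 199332)) = 36 + 6*(-80001 - 1*(-198964)) = 36 + 6*(-80001 + 198964) = 36 + 6*118963 = 36 + 713778 = 713814)
w + O(f(W, 4), h(-1, 3))² = 713814 + (2 + 4/(-1))² = 713814 + (2 + 4*(-1))² = 713814 + (2 - 4)² = 713814 + (-2)² = 713814 + 4 = 713818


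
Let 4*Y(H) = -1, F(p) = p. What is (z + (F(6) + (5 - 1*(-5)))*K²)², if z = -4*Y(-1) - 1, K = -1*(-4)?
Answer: 65536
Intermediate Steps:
K = 4
Y(H) = -¼ (Y(H) = (¼)*(-1) = -¼)
z = 0 (z = -4*(-¼) - 1 = 1 - 1 = 0)
(z + (F(6) + (5 - 1*(-5)))*K²)² = (0 + (6 + (5 - 1*(-5)))*4²)² = (0 + (6 + (5 + 5))*16)² = (0 + (6 + 10)*16)² = (0 + 16*16)² = (0 + 256)² = 256² = 65536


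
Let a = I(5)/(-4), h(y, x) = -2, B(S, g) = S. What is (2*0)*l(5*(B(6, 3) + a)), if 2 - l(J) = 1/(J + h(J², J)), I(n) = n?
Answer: 0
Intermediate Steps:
a = -5/4 (a = 5/(-4) = 5*(-¼) = -5/4 ≈ -1.2500)
l(J) = 2 - 1/(-2 + J) (l(J) = 2 - 1/(J - 2) = 2 - 1/(-2 + J))
(2*0)*l(5*(B(6, 3) + a)) = (2*0)*((-5 + 2*(5*(6 - 5/4)))/(-2 + 5*(6 - 5/4))) = 0*((-5 + 2*(5*(19/4)))/(-2 + 5*(19/4))) = 0*((-5 + 2*(95/4))/(-2 + 95/4)) = 0*((-5 + 95/2)/(87/4)) = 0*((4/87)*(85/2)) = 0*(170/87) = 0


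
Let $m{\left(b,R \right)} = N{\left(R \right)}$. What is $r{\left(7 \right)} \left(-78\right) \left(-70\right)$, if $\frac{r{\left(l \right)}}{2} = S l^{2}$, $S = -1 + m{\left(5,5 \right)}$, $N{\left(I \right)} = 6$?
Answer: $2675400$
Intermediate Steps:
$m{\left(b,R \right)} = 6$
$S = 5$ ($S = -1 + 6 = 5$)
$r{\left(l \right)} = 10 l^{2}$ ($r{\left(l \right)} = 2 \cdot 5 l^{2} = 10 l^{2}$)
$r{\left(7 \right)} \left(-78\right) \left(-70\right) = 10 \cdot 7^{2} \left(-78\right) \left(-70\right) = 10 \cdot 49 \left(-78\right) \left(-70\right) = 490 \left(-78\right) \left(-70\right) = \left(-38220\right) \left(-70\right) = 2675400$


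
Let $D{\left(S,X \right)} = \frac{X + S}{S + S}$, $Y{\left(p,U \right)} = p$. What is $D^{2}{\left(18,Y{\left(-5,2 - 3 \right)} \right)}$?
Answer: $\frac{169}{1296} \approx 0.1304$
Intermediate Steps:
$D{\left(S,X \right)} = \frac{S + X}{2 S}$
$D^{2}{\left(18,Y{\left(-5,2 - 3 \right)} \right)} = \left(\frac{18 - 5}{2 \cdot 18}\right)^{2} = \left(\frac{1}{2} \cdot \frac{1}{18} \cdot 13\right)^{2} = \left(\frac{13}{36}\right)^{2} = \frac{169}{1296}$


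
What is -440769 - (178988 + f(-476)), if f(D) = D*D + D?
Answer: -845857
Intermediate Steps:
f(D) = D + D**2 (f(D) = D**2 + D = D + D**2)
-440769 - (178988 + f(-476)) = -440769 - (178988 - 476*(1 - 476)) = -440769 - (178988 - 476*(-475)) = -440769 - (178988 + 226100) = -440769 - 1*405088 = -440769 - 405088 = -845857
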